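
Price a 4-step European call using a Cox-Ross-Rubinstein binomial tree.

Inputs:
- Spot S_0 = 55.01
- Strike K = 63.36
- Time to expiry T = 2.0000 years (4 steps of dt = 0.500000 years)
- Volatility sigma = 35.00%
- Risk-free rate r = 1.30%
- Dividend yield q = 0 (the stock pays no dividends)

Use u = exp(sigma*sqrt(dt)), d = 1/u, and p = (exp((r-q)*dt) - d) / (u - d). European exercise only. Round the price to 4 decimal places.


dt = T/N = 0.500000
u = exp(sigma*sqrt(dt)) = 1.280803; d = 1/u = 0.780760
p = (exp((r-q)*dt) - d) / (u - d) = 0.451483
Discount per step: exp(-r*dt) = 0.993521
Stock lattice S(k, i) with i counting down-moves:
  k=0: S(0,0) = 55.0100
  k=1: S(1,0) = 70.4570; S(1,1) = 42.9496
  k=2: S(2,0) = 90.2415; S(2,1) = 55.0100; S(2,2) = 33.5333
  k=3: S(3,0) = 115.5816; S(3,1) = 70.4570; S(3,2) = 42.9496; S(3,3) = 26.1815
  k=4: S(4,0) = 148.0373; S(4,1) = 90.2415; S(4,2) = 55.0100; S(4,3) = 33.5333; S(4,4) = 20.4415
Terminal payoffs V(N, i) = max(S_T - K, 0):
  V(4,0) = 84.677331; V(4,1) = 26.881529; V(4,2) = 0.000000; V(4,3) = 0.000000; V(4,4) = 0.000000
Backward induction: V(k, i) = exp(-r*dt) * [p * V(k+1, i) + (1-p) * V(k+1, i+1)].
  V(3,0) = exp(-r*dt) * [p*84.677331 + (1-p)*26.881529] = 52.632143
  V(3,1) = exp(-r*dt) * [p*26.881529 + (1-p)*0.000000] = 12.057929
  V(3,2) = exp(-r*dt) * [p*0.000000 + (1-p)*0.000000] = 0.000000
  V(3,3) = exp(-r*dt) * [p*0.000000 + (1-p)*0.000000] = 0.000000
  V(2,0) = exp(-r*dt) * [p*52.632143 + (1-p)*12.057929] = 30.179700
  V(2,1) = exp(-r*dt) * [p*12.057929 + (1-p)*0.000000] = 5.408682
  V(2,2) = exp(-r*dt) * [p*0.000000 + (1-p)*0.000000] = 0.000000
  V(1,0) = exp(-r*dt) * [p*30.179700 + (1-p)*5.408682] = 16.484881
  V(1,1) = exp(-r*dt) * [p*5.408682 + (1-p)*0.000000] = 2.426108
  V(0,0) = exp(-r*dt) * [p*16.484881 + (1-p)*2.426108] = 8.716567

Answer: Price = V(0,0) = 8.7166


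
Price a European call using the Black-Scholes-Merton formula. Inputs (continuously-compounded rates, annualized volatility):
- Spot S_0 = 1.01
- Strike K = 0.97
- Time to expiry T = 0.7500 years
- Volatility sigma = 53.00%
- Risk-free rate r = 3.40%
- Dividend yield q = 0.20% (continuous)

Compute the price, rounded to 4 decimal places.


d1 = (ln(S/K) + (r - q + 0.5*sigma^2) * T) / (sigma * sqrt(T)) = 0.36982452
d2 = d1 - sigma * sqrt(T) = -0.08916894
exp(-rT) = 0.97482238; exp(-qT) = 0.99850112
C = S_0 * exp(-qT) * N(d1) - K * exp(-rT) * N(d2)
N(d1) = 0.64424338; N(d2) = 0.46447382
C = 1.0100 * 0.99850112 * 0.64424338 - 0.9700 * 0.97482238 * 0.46447382 = 0.2105

Answer: Price = 0.2105


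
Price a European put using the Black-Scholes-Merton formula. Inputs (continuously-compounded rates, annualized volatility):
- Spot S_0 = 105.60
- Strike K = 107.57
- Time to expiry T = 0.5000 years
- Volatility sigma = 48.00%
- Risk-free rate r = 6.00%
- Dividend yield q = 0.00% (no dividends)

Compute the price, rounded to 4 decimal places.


d1 = (ln(S/K) + (r - q + 0.5*sigma^2) * T) / (sigma * sqrt(T)) = 0.20363666
d2 = d1 - sigma * sqrt(T) = -0.13577460
exp(-rT) = 0.97044553; exp(-qT) = 1.00000000
P = K * exp(-rT) * N(-d2) - S_0 * exp(-qT) * N(-d1)
N(-d1) = 0.41931872; N(-d2) = 0.55400026
P = 107.5700 * 0.97044553 * 0.55400026 - 105.6000 * 1.00000000 * 0.41931872 = 13.5525

Answer: Price = 13.5525


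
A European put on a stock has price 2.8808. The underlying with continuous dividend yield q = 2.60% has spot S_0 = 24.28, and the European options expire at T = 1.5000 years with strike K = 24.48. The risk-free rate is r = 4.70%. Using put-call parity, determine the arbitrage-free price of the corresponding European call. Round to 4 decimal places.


Answer: Call price = 3.4185

Derivation:
Put-call parity: C - P = S_0 * exp(-qT) - K * exp(-rT).
S_0 * exp(-qT) = 24.2800 * 0.96175071 = 23.35130722
K * exp(-rT) = 24.4800 * 0.93192774 = 22.81359106
C = P + S*exp(-qT) - K*exp(-rT)
C = 2.8808 + 23.35130722 - 22.81359106 = 3.4185


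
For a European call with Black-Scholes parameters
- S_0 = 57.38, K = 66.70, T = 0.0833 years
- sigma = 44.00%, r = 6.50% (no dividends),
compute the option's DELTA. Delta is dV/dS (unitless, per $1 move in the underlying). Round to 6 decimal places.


Answer: Delta = 0.140281

Derivation:
d1 = -1.0790567635; d2 = -1.2060484168
phi(d1) = 0.2228803313; exp(-qT) = 1.0000000000; exp(-rT) = 0.9946001320
N(d1) = 0.1402812120
Delta = exp(-qT) * N(d1) = 1.0000000000 * 0.1402812120 = 0.140281


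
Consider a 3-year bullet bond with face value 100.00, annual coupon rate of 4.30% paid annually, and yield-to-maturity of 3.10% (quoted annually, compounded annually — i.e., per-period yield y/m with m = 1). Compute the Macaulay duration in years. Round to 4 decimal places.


Answer: Macaulay duration = 2.8802 years

Derivation:
Coupon per period c = face * coupon_rate / m = 4.300000
Periods per year m = 1; per-period yield y/m = 0.031000
Number of cashflows N = 3
Cashflows (t years, CF_t, discount factor 1/(1+y/m)^(m*t), PV):
  t = 1.0000: CF_t = 4.300000, DF = 0.969932, PV = 4.170708
  t = 2.0000: CF_t = 4.300000, DF = 0.940768, PV = 4.045304
  t = 3.0000: CF_t = 104.300000, DF = 0.912481, PV = 95.171806
Price P = sum_t PV_t = 103.387818
Macaulay numerator sum_t t * PV_t:
  t * PV_t at t = 1.0000: 4.170708
  t * PV_t at t = 2.0000: 8.090607
  t * PV_t at t = 3.0000: 285.515419
Macaulay duration D = (sum_t t * PV_t) / P = 297.776735 / 103.387818 = 2.880192


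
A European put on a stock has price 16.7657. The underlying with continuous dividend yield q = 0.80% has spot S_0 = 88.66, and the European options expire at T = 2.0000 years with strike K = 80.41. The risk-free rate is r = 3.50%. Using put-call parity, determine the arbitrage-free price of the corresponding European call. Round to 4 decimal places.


Answer: Call price = 29.0446

Derivation:
Put-call parity: C - P = S_0 * exp(-qT) - K * exp(-rT).
S_0 * exp(-qT) = 88.6600 * 0.98412732 = 87.25272820
K * exp(-rT) = 80.4100 * 0.93239382 = 74.97378706
C = P + S*exp(-qT) - K*exp(-rT)
C = 16.7657 + 87.25272820 - 74.97378706 = 29.0446


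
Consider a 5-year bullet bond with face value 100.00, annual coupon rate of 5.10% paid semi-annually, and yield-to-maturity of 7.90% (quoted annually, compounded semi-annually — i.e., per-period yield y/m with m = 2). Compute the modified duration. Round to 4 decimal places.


Coupon per period c = face * coupon_rate / m = 2.550000
Periods per year m = 2; per-period yield y/m = 0.039500
Number of cashflows N = 10
Cashflows (t years, CF_t, discount factor 1/(1+y/m)^(m*t), PV):
  t = 0.5000: CF_t = 2.550000, DF = 0.962001, PV = 2.453102
  t = 1.0000: CF_t = 2.550000, DF = 0.925446, PV = 2.359887
  t = 1.5000: CF_t = 2.550000, DF = 0.890280, PV = 2.270213
  t = 2.0000: CF_t = 2.550000, DF = 0.856450, PV = 2.183948
  t = 2.5000: CF_t = 2.550000, DF = 0.823906, PV = 2.100960
  t = 3.0000: CF_t = 2.550000, DF = 0.792598, PV = 2.021125
  t = 3.5000: CF_t = 2.550000, DF = 0.762480, PV = 1.944324
  t = 4.0000: CF_t = 2.550000, DF = 0.733507, PV = 1.870442
  t = 4.5000: CF_t = 2.550000, DF = 0.705634, PV = 1.799367
  t = 5.0000: CF_t = 102.550000, DF = 0.678821, PV = 69.613061
Price P = sum_t PV_t = 88.616429
First compute Macaulay numerator sum_t t * PV_t:
  t * PV_t at t = 0.5000: 1.226551
  t * PV_t at t = 1.0000: 2.359887
  t * PV_t at t = 1.5000: 3.405320
  t * PV_t at t = 2.0000: 4.367895
  t * PV_t at t = 2.5000: 5.252399
  t * PV_t at t = 3.0000: 6.063376
  t * PV_t at t = 3.5000: 6.805135
  t * PV_t at t = 4.0000: 7.481768
  t * PV_t at t = 4.5000: 8.097151
  t * PV_t at t = 5.0000: 348.065303
Macaulay duration D = 393.124785 / 88.616429 = 4.436252
Modified duration = D / (1 + y/m) = 4.436252 / (1 + 0.039500) = 4.267678

Answer: Modified duration = 4.2677


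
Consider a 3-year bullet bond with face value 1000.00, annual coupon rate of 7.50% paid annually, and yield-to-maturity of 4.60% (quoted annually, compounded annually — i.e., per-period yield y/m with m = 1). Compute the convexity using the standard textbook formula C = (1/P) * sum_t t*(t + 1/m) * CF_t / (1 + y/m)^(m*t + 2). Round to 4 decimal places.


Coupon per period c = face * coupon_rate / m = 75.000000
Periods per year m = 1; per-period yield y/m = 0.046000
Number of cashflows N = 3
Cashflows (t years, CF_t, discount factor 1/(1+y/m)^(m*t), PV):
  t = 1.0000: CF_t = 75.000000, DF = 0.956023, PV = 71.701721
  t = 2.0000: CF_t = 75.000000, DF = 0.913980, PV = 68.548490
  t = 3.0000: CF_t = 1075.000000, DF = 0.873786, PV = 939.319657
Price P = sum_t PV_t = 1079.569868
Convexity numerator sum_t t*(t + 1/m) * CF_t / (1+y/m)^(m*t + 2):
  t = 1.0000: term = 131.067859
  t = 2.0000: term = 375.911642
  t = 3.0000: term = 10302.231097
Convexity = (1/P) * sum = 10809.210598 / 1079.569868 = 10.012516

Answer: Convexity = 10.0125


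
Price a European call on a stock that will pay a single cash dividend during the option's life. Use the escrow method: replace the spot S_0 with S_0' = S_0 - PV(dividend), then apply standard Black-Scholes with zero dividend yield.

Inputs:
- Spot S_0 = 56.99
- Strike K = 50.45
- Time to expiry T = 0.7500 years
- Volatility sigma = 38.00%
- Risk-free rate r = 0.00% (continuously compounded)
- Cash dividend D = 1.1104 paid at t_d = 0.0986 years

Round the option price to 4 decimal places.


PV(D) = D * exp(-r * t_d) = 1.1104 * 1.00000000 = 1.11040000
S_0' = S_0 - PV(D) = 56.9900 - 1.11040000 = 55.87960000
d1 = (ln(S_0'/K) + (r + sigma^2/2)*T) / (sigma*sqrt(T)) = 0.47514903
d2 = d1 - sigma*sqrt(T) = 0.14605938
exp(-rT) = 1.00000000
N(d1) = 0.68265962; N(d2) = 0.55806274
C = S_0' * N(d1) - K * exp(-rT) * N(d2) = 55.87960000 * 0.68265962 - 50.4500 * 1.00000000 * 0.55806274 = 9.9925

Answer: Price = 9.9925


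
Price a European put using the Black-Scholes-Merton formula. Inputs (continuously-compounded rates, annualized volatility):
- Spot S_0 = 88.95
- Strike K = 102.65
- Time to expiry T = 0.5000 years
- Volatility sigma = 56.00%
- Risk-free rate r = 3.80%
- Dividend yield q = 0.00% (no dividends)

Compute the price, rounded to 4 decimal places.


Answer: Price = 21.4841

Derivation:
d1 = (ln(S/K) + (r - q + 0.5*sigma^2) * T) / (sigma * sqrt(T)) = -0.11579058
d2 = d1 - sigma * sqrt(T) = -0.51177037
exp(-rT) = 0.98117936; exp(-qT) = 1.00000000
P = K * exp(-rT) * N(-d2) - S_0 * exp(-qT) * N(-d1)
N(-d1) = 0.54609074; N(-d2) = 0.69559414
P = 102.6500 * 0.98117936 * 0.69559414 - 88.9500 * 1.00000000 * 0.54609074 = 21.4841


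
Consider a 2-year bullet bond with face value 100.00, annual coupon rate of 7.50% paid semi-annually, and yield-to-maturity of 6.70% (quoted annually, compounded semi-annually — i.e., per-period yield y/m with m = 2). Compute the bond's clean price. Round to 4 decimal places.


Coupon per period c = face * coupon_rate / m = 3.750000
Periods per year m = 2; per-period yield y/m = 0.033500
Number of cashflows N = 4
Cashflows (t years, CF_t, discount factor 1/(1+y/m)^(m*t), PV):
  t = 0.5000: CF_t = 3.750000, DF = 0.967586, PV = 3.628447
  t = 1.0000: CF_t = 3.750000, DF = 0.936222, PV = 3.510834
  t = 1.5000: CF_t = 3.750000, DF = 0.905876, PV = 3.397033
  t = 2.0000: CF_t = 103.750000, DF = 0.876512, PV = 90.938164
Price P = sum_t PV_t = 101.474479

Answer: Price = 101.4745


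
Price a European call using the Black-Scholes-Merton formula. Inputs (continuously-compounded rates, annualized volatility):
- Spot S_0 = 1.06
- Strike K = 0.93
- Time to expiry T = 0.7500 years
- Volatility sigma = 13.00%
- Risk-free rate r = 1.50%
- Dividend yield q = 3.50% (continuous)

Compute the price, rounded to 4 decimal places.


Answer: Price = 0.1216

Derivation:
d1 = (ln(S/K) + (r - q + 0.5*sigma^2) * T) / (sigma * sqrt(T)) = 1.08521511
d2 = d1 - sigma * sqrt(T) = 0.97263181
exp(-rT) = 0.98881304; exp(-qT) = 0.97409154
C = S_0 * exp(-qT) * N(d1) - K * exp(-rT) * N(d2)
N(d1) = 0.86108680; N(d2) = 0.83463184
C = 1.0600 * 0.97409154 * 0.86108680 - 0.9300 * 0.98881304 * 0.83463184 = 0.1216


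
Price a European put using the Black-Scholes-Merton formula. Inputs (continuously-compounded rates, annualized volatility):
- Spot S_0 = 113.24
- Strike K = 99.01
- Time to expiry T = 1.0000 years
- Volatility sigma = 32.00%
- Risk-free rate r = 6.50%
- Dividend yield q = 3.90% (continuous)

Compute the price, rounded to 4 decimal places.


d1 = (ln(S/K) + (r - q + 0.5*sigma^2) * T) / (sigma * sqrt(T)) = 0.66090189
d2 = d1 - sigma * sqrt(T) = 0.34090189
exp(-rT) = 0.93706746; exp(-qT) = 0.96175071
P = K * exp(-rT) * N(-d2) - S_0 * exp(-qT) * N(-d1)
N(-d1) = 0.25433762; N(-d2) = 0.36658872
P = 99.0100 * 0.93706746 * 0.36658872 - 113.2400 * 0.96175071 * 0.25433762 = 6.3122

Answer: Price = 6.3122


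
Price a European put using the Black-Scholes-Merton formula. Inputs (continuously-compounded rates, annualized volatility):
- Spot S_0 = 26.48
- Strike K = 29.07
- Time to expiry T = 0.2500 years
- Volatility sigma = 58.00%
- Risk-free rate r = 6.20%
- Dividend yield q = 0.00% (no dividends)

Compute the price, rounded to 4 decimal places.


Answer: Price = 4.3606

Derivation:
d1 = (ln(S/K) + (r - q + 0.5*sigma^2) * T) / (sigma * sqrt(T)) = -0.12333443
d2 = d1 - sigma * sqrt(T) = -0.41333443
exp(-rT) = 0.98461951; exp(-qT) = 1.00000000
P = K * exp(-rT) * N(-d2) - S_0 * exp(-qT) * N(-d1)
N(-d1) = 0.54907886; N(-d2) = 0.66031919
P = 29.0700 * 0.98461951 * 0.66031919 - 26.4800 * 1.00000000 * 0.54907886 = 4.3606


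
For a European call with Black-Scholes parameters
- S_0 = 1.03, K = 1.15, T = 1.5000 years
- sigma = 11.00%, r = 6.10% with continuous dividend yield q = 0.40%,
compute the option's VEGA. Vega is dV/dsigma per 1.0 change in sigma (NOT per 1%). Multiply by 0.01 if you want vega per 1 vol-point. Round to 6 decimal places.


d1 = -0.1160029362; d2 = -0.2507248721
phi(d1) = 0.3962670708; exp(-qT) = 0.9940179641; exp(-rT) = 0.9125613162
Vega = S * exp(-qT) * phi(d1) * sqrt(T) = 1.0300 * 0.9940179641 * 0.3962670708 * 1.2247448714 = 0.496896

Answer: Vega = 0.496896


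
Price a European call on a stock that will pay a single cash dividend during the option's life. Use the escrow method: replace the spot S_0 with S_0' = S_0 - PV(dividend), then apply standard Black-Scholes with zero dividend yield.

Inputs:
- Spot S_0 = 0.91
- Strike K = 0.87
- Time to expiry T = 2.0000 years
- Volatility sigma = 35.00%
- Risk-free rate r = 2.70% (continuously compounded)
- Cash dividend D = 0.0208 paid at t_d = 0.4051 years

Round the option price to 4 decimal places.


PV(D) = D * exp(-r * t_d) = 0.0208 * 0.98912190 = 0.02057374
S_0' = S_0 - PV(D) = 0.9100 - 0.02057374 = 0.88942626
d1 = (ln(S_0'/K) + (r + sigma^2/2)*T) / (sigma*sqrt(T)) = 0.40119905
d2 = d1 - sigma*sqrt(T) = -0.09377570
exp(-rT) = 0.94743211
N(d1) = 0.65586321; N(d2) = 0.46264367
C = S_0' * N(d1) - K * exp(-rT) * N(d2) = 0.88942626 * 0.65586321 - 0.8700 * 0.94743211 * 0.46264367 = 0.2020

Answer: Price = 0.2020


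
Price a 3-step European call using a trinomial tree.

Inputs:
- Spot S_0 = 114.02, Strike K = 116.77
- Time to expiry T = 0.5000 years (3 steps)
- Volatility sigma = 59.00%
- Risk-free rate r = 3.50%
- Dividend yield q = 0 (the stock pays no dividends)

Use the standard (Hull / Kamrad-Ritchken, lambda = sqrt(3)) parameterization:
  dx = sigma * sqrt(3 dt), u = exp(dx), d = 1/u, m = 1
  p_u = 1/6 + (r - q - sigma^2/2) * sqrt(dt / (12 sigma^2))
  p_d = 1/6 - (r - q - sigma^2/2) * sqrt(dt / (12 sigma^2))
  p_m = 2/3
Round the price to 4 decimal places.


dt = T/N = 0.166667; dx = sigma*sqrt(3*dt) = 0.417193
u = exp(dx) = 1.517695; d = 1/u = 0.658894
p_u = 0.138892, p_m = 0.666667, p_d = 0.194442
Discount per step: exp(-r*dt) = 0.994184
Stock lattice S(k, j) with j the centered position index:
  k=0: S(0,+0) = 114.0200
  k=1: S(1,-1) = 75.1271; S(1,+0) = 114.0200; S(1,+1) = 173.0476
  k=2: S(2,-2) = 49.5008; S(2,-1) = 75.1271; S(2,+0) = 114.0200; S(2,+1) = 173.0476; S(2,+2) = 262.6336
  k=3: S(3,-3) = 32.6157; S(3,-2) = 49.5008; S(3,-1) = 75.1271; S(3,+0) = 114.0200; S(3,+1) = 173.0476; S(3,+2) = 262.6336; S(3,+3) = 398.5978
Terminal payoffs V(N, j) = max(S_T - K, 0):
  V(3,-3) = 0.000000; V(3,-2) = 0.000000; V(3,-1) = 0.000000; V(3,+0) = 0.000000; V(3,+1) = 56.277630; V(3,+2) = 145.863592; V(3,+3) = 281.827794
Backward induction: V(k, j) = exp(-r*dt) * [p_u * V(k+1, j+1) + p_m * V(k+1, j) + p_d * V(k+1, j-1)]
  V(2,-2) = exp(-r*dt) * [p_u*0.000000 + p_m*0.000000 + p_d*0.000000] = 0.000000
  V(2,-1) = exp(-r*dt) * [p_u*0.000000 + p_m*0.000000 + p_d*0.000000] = 0.000000
  V(2,+0) = exp(-r*dt) * [p_u*56.277630 + p_m*0.000000 + p_d*0.000000] = 7.771035
  V(2,+1) = exp(-r*dt) * [p_u*145.863592 + p_m*56.277630 + p_d*0.000000] = 57.441614
  V(2,+2) = exp(-r*dt) * [p_u*281.827794 + p_m*145.863592 + p_d*56.277630] = 146.471746
  V(1,-1) = exp(-r*dt) * [p_u*7.771035 + p_m*0.000000 + p_d*0.000000] = 1.073055
  V(1,+0) = exp(-r*dt) * [p_u*57.441614 + p_m*7.771035 + p_d*0.000000] = 13.082320
  V(1,+1) = exp(-r*dt) * [p_u*146.471746 + p_m*57.441614 + p_d*7.771035] = 59.799291
  V(0,+0) = exp(-r*dt) * [p_u*59.799291 + p_m*13.082320 + p_d*1.073055] = 17.135572

Answer: Price = V(0,0) = 17.1356


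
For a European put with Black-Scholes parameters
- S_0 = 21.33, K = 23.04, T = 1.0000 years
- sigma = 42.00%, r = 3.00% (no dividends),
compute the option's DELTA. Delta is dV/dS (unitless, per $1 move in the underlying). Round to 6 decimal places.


Answer: Delta = -0.461039

Derivation:
d1 = 0.0978159444; d2 = -0.3221840556
phi(d1) = 0.3970383066; exp(-qT) = 1.0000000000; exp(-rT) = 0.9704455335
N(-d1) = 0.4610392231
Delta = -exp(-qT) * N(-d1) = -1.0000000000 * 0.4610392231 = -0.461039


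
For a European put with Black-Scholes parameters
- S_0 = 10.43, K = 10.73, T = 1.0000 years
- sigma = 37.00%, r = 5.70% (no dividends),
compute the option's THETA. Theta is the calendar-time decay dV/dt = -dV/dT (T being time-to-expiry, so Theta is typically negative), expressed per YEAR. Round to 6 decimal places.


Answer: Theta = -0.430116

Derivation:
d1 = 0.2624127361; d2 = -0.1075872639
phi(d1) = 0.3854403796; exp(-qT) = 1.0000000000; exp(-rT) = 0.9445940694
Theta = -S*exp(-qT)*phi(d1)*sigma/(2*sqrt(T)) + r*K*exp(-rT)*N(-d2) - q*S*exp(-qT)*N(-d1)
N(-d1) = 0.3965016273; N(-d2) = 0.5428384498; sqrt(T) = 1.0000000000
Term 1 = -10.4300 * 1.0000000000 * 0.3854403796 * 0.3700 / (2 * 1.0000000000) = -0.7437264845
Term 2 = 0.0570 * 10.7300 * 0.9445940694 * 0.5428384498 = 0.3136103548
Term 3 = 0 (no dividend yield, q = 0)
Theta = -0.7437264845 + (0.3136103548) + (0.0000000000) = -0.430116


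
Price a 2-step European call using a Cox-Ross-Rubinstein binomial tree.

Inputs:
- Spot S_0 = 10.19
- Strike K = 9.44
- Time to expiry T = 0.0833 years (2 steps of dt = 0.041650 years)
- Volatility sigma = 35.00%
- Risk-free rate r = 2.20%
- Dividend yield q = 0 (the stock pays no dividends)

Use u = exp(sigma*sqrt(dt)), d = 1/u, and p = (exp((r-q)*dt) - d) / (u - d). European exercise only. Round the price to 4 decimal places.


dt = T/N = 0.041650
u = exp(sigma*sqrt(dt)) = 1.074042; d = 1/u = 0.931062
p = (exp((r-q)*dt) - d) / (u - d) = 0.488562
Discount per step: exp(-r*dt) = 0.999084
Stock lattice S(k, i) with i counting down-moves:
  k=0: S(0,0) = 10.1900
  k=1: S(1,0) = 10.9445; S(1,1) = 9.4875
  k=2: S(2,0) = 11.7548; S(2,1) = 10.1900; S(2,2) = 8.8335
Terminal payoffs V(N, i) = max(S_T - K, 0):
  V(2,0) = 2.314841; V(2,1) = 0.750000; V(2,2) = 0.000000
Backward induction: V(k, i) = exp(-r*dt) * [p * V(k+1, i) + (1-p) * V(k+1, i+1)].
  V(1,0) = exp(-r*dt) * [p*2.314841 + (1-p)*0.750000] = 1.513135
  V(1,1) = exp(-r*dt) * [p*0.750000 + (1-p)*0.000000] = 0.366086
  V(0,0) = exp(-r*dt) * [p*1.513135 + (1-p)*0.366086] = 0.925641

Answer: Price = V(0,0) = 0.9256


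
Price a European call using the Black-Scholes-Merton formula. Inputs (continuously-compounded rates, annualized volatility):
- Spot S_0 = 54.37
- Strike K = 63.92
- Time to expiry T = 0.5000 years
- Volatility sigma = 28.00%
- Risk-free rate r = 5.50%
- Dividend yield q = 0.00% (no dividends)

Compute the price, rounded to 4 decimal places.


Answer: Price = 1.7012

Derivation:
d1 = (ln(S/K) + (r - q + 0.5*sigma^2) * T) / (sigma * sqrt(T)) = -0.57942234
d2 = d1 - sigma * sqrt(T) = -0.77741224
exp(-rT) = 0.97287468; exp(-qT) = 1.00000000
C = S_0 * exp(-qT) * N(d1) - K * exp(-rT) * N(d2)
N(d1) = 0.28115212; N(d2) = 0.21845780
C = 54.3700 * 1.00000000 * 0.28115212 - 63.9200 * 0.97287468 * 0.21845780 = 1.7012


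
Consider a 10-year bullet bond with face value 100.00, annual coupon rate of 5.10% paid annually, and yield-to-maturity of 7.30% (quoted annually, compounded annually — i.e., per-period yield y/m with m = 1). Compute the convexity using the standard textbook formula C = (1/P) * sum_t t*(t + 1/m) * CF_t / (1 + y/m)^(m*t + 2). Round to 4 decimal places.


Answer: Convexity = 69.1907

Derivation:
Coupon per period c = face * coupon_rate / m = 5.100000
Periods per year m = 1; per-period yield y/m = 0.073000
Number of cashflows N = 10
Cashflows (t years, CF_t, discount factor 1/(1+y/m)^(m*t), PV):
  t = 1.0000: CF_t = 5.100000, DF = 0.931966, PV = 4.753029
  t = 2.0000: CF_t = 5.100000, DF = 0.868561, PV = 4.429663
  t = 3.0000: CF_t = 5.100000, DF = 0.809470, PV = 4.128298
  t = 4.0000: CF_t = 5.100000, DF = 0.754399, PV = 3.847435
  t = 5.0000: CF_t = 5.100000, DF = 0.703075, PV = 3.585680
  t = 6.0000: CF_t = 5.100000, DF = 0.655242, PV = 3.341734
  t = 7.0000: CF_t = 5.100000, DF = 0.610663, PV = 3.114384
  t = 8.0000: CF_t = 5.100000, DF = 0.569118, PV = 2.902501
  t = 9.0000: CF_t = 5.100000, DF = 0.530399, PV = 2.705034
  t = 10.0000: CF_t = 105.100000, DF = 0.494314, PV = 51.952386
Price P = sum_t PV_t = 84.760143
Convexity numerator sum_t t*(t + 1/m) * CF_t / (1+y/m)^(m*t + 2):
  t = 1.0000: term = 8.256595
  t = 2.0000: term = 23.084610
  t = 3.0000: term = 43.028164
  t = 4.0000: term = 66.834675
  t = 5.0000: term = 93.431512
  t = 6.0000: term = 121.905048
  t = 7.0000: term = 151.481887
  t = 8.0000: term = 181.512046
  t = 9.0000: term = 211.453922
  t = 10.0000: term = 4963.622421
Convexity = (1/P) * sum = 5864.610879 / 84.760143 = 69.190667


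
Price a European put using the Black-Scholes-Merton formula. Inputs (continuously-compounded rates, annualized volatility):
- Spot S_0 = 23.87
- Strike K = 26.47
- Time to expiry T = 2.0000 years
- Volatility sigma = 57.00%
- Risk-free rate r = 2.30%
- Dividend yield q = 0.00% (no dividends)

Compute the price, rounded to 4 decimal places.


Answer: Price = 8.4176

Derivation:
d1 = (ln(S/K) + (r - q + 0.5*sigma^2) * T) / (sigma * sqrt(T)) = 0.33185690
d2 = d1 - sigma * sqrt(T) = -0.47424483
exp(-rT) = 0.95504196; exp(-qT) = 1.00000000
P = K * exp(-rT) * N(-d2) - S_0 * exp(-qT) * N(-d1)
N(-d1) = 0.36999866; N(-d2) = 0.68233733
P = 26.4700 * 0.95504196 * 0.68233733 - 23.8700 * 1.00000000 * 0.36999866 = 8.4176


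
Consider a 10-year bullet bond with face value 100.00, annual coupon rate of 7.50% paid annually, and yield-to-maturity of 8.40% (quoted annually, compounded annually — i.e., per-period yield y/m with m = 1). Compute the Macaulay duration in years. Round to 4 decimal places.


Coupon per period c = face * coupon_rate / m = 7.500000
Periods per year m = 1; per-period yield y/m = 0.084000
Number of cashflows N = 10
Cashflows (t years, CF_t, discount factor 1/(1+y/m)^(m*t), PV):
  t = 1.0000: CF_t = 7.500000, DF = 0.922509, PV = 6.918819
  t = 2.0000: CF_t = 7.500000, DF = 0.851023, PV = 6.382675
  t = 3.0000: CF_t = 7.500000, DF = 0.785077, PV = 5.888076
  t = 4.0000: CF_t = 7.500000, DF = 0.724241, PV = 5.431805
  t = 5.0000: CF_t = 7.500000, DF = 0.668119, PV = 5.010890
  t = 6.0000: CF_t = 7.500000, DF = 0.616346, PV = 4.622592
  t = 7.0000: CF_t = 7.500000, DF = 0.568585, PV = 4.264384
  t = 8.0000: CF_t = 7.500000, DF = 0.524524, PV = 3.933933
  t = 9.0000: CF_t = 7.500000, DF = 0.483879, PV = 3.629090
  t = 10.0000: CF_t = 107.500000, DF = 0.446383, PV = 47.986121
Price P = sum_t PV_t = 94.068384
Macaulay numerator sum_t t * PV_t:
  t * PV_t at t = 1.0000: 6.918819
  t * PV_t at t = 2.0000: 12.765349
  t * PV_t at t = 3.0000: 17.664228
  t * PV_t at t = 4.0000: 21.727218
  t * PV_t at t = 5.0000: 25.054449
  t * PV_t at t = 6.0000: 27.735552
  t * PV_t at t = 7.0000: 29.850687
  t * PV_t at t = 8.0000: 31.471467
  t * PV_t at t = 9.0000: 32.661809
  t * PV_t at t = 10.0000: 479.861207
Macaulay duration D = (sum_t t * PV_t) / P = 685.710787 / 94.068384 = 7.289493

Answer: Macaulay duration = 7.2895 years


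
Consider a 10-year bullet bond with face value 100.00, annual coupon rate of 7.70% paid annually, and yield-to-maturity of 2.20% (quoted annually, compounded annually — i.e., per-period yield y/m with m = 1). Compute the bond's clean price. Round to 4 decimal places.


Coupon per period c = face * coupon_rate / m = 7.700000
Periods per year m = 1; per-period yield y/m = 0.022000
Number of cashflows N = 10
Cashflows (t years, CF_t, discount factor 1/(1+y/m)^(m*t), PV):
  t = 1.0000: CF_t = 7.700000, DF = 0.978474, PV = 7.534247
  t = 2.0000: CF_t = 7.700000, DF = 0.957411, PV = 7.372061
  t = 3.0000: CF_t = 7.700000, DF = 0.936801, PV = 7.213367
  t = 4.0000: CF_t = 7.700000, DF = 0.916635, PV = 7.058089
  t = 5.0000: CF_t = 7.700000, DF = 0.896903, PV = 6.906154
  t = 6.0000: CF_t = 7.700000, DF = 0.877596, PV = 6.757489
  t = 7.0000: CF_t = 7.700000, DF = 0.858704, PV = 6.612025
  t = 8.0000: CF_t = 7.700000, DF = 0.840220, PV = 6.469691
  t = 9.0000: CF_t = 7.700000, DF = 0.822133, PV = 6.330422
  t = 10.0000: CF_t = 107.700000, DF = 0.804435, PV = 86.637666
Price P = sum_t PV_t = 148.891211

Answer: Price = 148.8912


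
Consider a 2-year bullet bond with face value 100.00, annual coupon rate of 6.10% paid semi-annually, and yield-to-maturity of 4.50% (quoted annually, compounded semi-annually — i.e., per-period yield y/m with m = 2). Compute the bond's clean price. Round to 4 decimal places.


Coupon per period c = face * coupon_rate / m = 3.050000
Periods per year m = 2; per-period yield y/m = 0.022500
Number of cashflows N = 4
Cashflows (t years, CF_t, discount factor 1/(1+y/m)^(m*t), PV):
  t = 0.5000: CF_t = 3.050000, DF = 0.977995, PV = 2.982885
  t = 1.0000: CF_t = 3.050000, DF = 0.956474, PV = 2.917247
  t = 1.5000: CF_t = 3.050000, DF = 0.935427, PV = 2.853053
  t = 2.0000: CF_t = 103.050000, DF = 0.914843, PV = 94.274607
Price P = sum_t PV_t = 103.027792

Answer: Price = 103.0278


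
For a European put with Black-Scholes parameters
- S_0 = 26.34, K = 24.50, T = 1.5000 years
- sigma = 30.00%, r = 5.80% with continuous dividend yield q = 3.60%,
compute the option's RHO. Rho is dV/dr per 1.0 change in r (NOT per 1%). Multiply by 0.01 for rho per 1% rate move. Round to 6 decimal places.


d1 = 0.4706165962; d2 = 0.1031931348
phi(d1) = 0.3571217484; exp(-qT) = 0.9474321065; exp(-rT) = 0.9166770956
N(-d2) = 0.4589048442
Rho = -K*T*exp(-rT)*N(-d2) = -24.5000 * 1.5000 * 0.9166770956 * 0.4589048442 = -15.459533

Answer: Rho = -15.459533


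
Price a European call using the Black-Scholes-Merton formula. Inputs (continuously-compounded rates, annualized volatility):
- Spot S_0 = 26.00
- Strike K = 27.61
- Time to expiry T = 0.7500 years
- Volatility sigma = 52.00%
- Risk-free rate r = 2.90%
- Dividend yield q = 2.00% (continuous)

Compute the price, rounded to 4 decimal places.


Answer: Price = 4.0187

Derivation:
d1 = (ln(S/K) + (r - q + 0.5*sigma^2) * T) / (sigma * sqrt(T)) = 0.10673988
d2 = d1 - sigma * sqrt(T) = -0.34359333
exp(-rT) = 0.97848483; exp(-qT) = 0.98511194
C = S_0 * exp(-qT) * N(d1) - K * exp(-rT) * N(d2)
N(d1) = 0.54250233; N(d2) = 0.36557607
C = 26.0000 * 0.98511194 * 0.54250233 - 27.6100 * 0.97848483 * 0.36557607 = 4.0187


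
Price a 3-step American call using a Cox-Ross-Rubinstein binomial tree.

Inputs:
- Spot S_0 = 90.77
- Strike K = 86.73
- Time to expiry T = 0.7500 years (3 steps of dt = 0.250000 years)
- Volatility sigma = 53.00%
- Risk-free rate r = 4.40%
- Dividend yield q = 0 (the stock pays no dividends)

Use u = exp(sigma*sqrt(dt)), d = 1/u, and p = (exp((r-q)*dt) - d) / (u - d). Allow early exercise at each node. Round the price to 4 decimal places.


Answer: Price = V(0,0) = 20.7354

Derivation:
dt = T/N = 0.250000
u = exp(sigma*sqrt(dt)) = 1.303431; d = 1/u = 0.767206
p = (exp((r-q)*dt) - d) / (u - d) = 0.454762
Discount per step: exp(-r*dt) = 0.989060
Stock lattice S(k, i) with i counting down-moves:
  k=0: S(0,0) = 90.7700
  k=1: S(1,0) = 118.3124; S(1,1) = 69.6393
  k=2: S(2,0) = 154.2121; S(2,1) = 90.7700; S(2,2) = 53.4277
  k=3: S(3,0) = 201.0048; S(3,1) = 118.3124; S(3,2) = 69.6393; S(3,3) = 40.9900
Terminal payoffs V(N, i) = max(S_T - K, 0):
  V(3,0) = 114.274809; V(3,1) = 31.582430; V(3,2) = 0.000000; V(3,3) = 0.000000
Backward induction: V(k, i) = exp(-r*dt) * [p * V(k+1, i) + (1-p) * V(k+1, i+1)]; then take max(V_cont, immediate exercise) for American.
  V(2,0) = exp(-r*dt) * [p*114.274809 + (1-p)*31.582430] = 68.430888; exercise = 67.482086; V(2,0) = max -> 68.430888
  V(2,1) = exp(-r*dt) * [p*31.582430 + (1-p)*0.000000] = 14.205368; exercise = 4.040000; V(2,1) = max -> 14.205368
  V(2,2) = exp(-r*dt) * [p*0.000000 + (1-p)*0.000000] = 0.000000; exercise = 0.000000; V(2,2) = max -> 0.000000
  V(1,0) = exp(-r*dt) * [p*68.430888 + (1-p)*14.205368] = 38.439901; exercise = 31.582430; V(1,0) = max -> 38.439901
  V(1,1) = exp(-r*dt) * [p*14.205368 + (1-p)*0.000000] = 6.389390; exercise = 0.000000; V(1,1) = max -> 6.389390
  V(0,0) = exp(-r*dt) * [p*38.439901 + (1-p)*6.389390] = 20.735397; exercise = 4.040000; V(0,0) = max -> 20.735397


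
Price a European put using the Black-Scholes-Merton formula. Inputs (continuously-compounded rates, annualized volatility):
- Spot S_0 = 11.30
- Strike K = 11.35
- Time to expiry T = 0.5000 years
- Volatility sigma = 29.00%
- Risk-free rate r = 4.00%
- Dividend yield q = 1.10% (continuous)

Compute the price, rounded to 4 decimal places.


d1 = (ln(S/K) + (r - q + 0.5*sigma^2) * T) / (sigma * sqrt(T)) = 0.15171089
d2 = d1 - sigma * sqrt(T) = -0.05335008
exp(-rT) = 0.98019867; exp(-qT) = 0.99451510
P = K * exp(-rT) * N(-d2) - S_0 * exp(-qT) * N(-d1)
N(-d1) = 0.43970748; N(-d2) = 0.52127351
P = 11.3500 * 0.98019867 * 0.52127351 - 11.3000 * 0.99451510 * 0.43970748 = 0.8579

Answer: Price = 0.8579


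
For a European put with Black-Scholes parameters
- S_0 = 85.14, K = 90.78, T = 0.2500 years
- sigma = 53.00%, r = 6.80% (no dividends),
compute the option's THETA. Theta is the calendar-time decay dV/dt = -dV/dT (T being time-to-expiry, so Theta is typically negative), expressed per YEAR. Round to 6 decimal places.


Answer: Theta = -14.209296

Derivation:
d1 = -0.0453944778; d2 = -0.3103944778
phi(d1) = 0.3985314502; exp(-qT) = 1.0000000000; exp(-rT) = 0.9831436846
Theta = -S*exp(-qT)*phi(d1)*sigma/(2*sqrt(T)) + r*K*exp(-rT)*N(-d2) - q*S*exp(-qT)*N(-d1)
N(-d1) = 0.5181035588; N(-d2) = 0.6218695035; sqrt(T) = 0.5000000000
Term 1 = -85.1400 * 1.0000000000 * 0.3985314502 * 0.5300 / (2 * 0.5000000000) = -17.9834128651
Term 2 = 0.0680 * 90.7800 * 0.9831436846 * 0.6218695035 = 3.7741168695
Term 3 = 0 (no dividend yield, q = 0)
Theta = -17.9834128651 + (3.7741168695) + (0.0000000000) = -14.209296


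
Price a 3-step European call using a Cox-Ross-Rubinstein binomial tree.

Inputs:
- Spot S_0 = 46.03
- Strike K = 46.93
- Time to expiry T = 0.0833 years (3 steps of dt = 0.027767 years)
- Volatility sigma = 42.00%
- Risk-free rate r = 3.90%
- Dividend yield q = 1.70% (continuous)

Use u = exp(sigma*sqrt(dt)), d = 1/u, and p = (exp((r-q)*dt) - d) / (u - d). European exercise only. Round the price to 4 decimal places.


Answer: Price = V(0,0) = 2.0199

Derivation:
dt = T/N = 0.027767
u = exp(sigma*sqrt(dt)) = 1.072493; d = 1/u = 0.932407
p = (exp((r-q)*dt) - d) / (u - d) = 0.486873
Discount per step: exp(-r*dt) = 0.998918
Stock lattice S(k, i) with i counting down-moves:
  k=0: S(0,0) = 46.0300
  k=1: S(1,0) = 49.3669; S(1,1) = 42.9187
  k=2: S(2,0) = 52.9456; S(2,1) = 46.0300; S(2,2) = 40.0177
  k=3: S(3,0) = 56.7838; S(3,1) = 49.3669; S(3,2) = 42.9187; S(3,3) = 37.3128
Terminal payoffs V(N, i) = max(S_T - K, 0):
  V(3,0) = 9.853816; V(3,1) = 2.436860; V(3,2) = 0.000000; V(3,3) = 0.000000
Backward induction: V(k, i) = exp(-r*dt) * [p * V(k+1, i) + (1-p) * V(k+1, i+1)].
  V(2,0) = exp(-r*dt) * [p*9.853816 + (1-p)*2.436860] = 6.041427
  V(2,1) = exp(-r*dt) * [p*2.436860 + (1-p)*0.000000] = 1.185156
  V(2,2) = exp(-r*dt) * [p*0.000000 + (1-p)*0.000000] = 0.000000
  V(1,0) = exp(-r*dt) * [p*6.041427 + (1-p)*1.185156] = 3.545700
  V(1,1) = exp(-r*dt) * [p*1.185156 + (1-p)*0.000000] = 0.576396
  V(0,0) = exp(-r*dt) * [p*3.545700 + (1-p)*0.576396] = 2.019880


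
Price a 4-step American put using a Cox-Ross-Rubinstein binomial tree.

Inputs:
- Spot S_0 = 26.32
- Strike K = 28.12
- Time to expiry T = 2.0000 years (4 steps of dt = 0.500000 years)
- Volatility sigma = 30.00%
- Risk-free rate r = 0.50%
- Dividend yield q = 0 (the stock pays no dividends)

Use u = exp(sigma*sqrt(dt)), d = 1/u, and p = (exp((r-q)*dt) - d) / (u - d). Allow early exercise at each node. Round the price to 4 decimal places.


dt = T/N = 0.500000
u = exp(sigma*sqrt(dt)) = 1.236311; d = 1/u = 0.808858
p = (exp((r-q)*dt) - d) / (u - d) = 0.453021
Discount per step: exp(-r*dt) = 0.997503
Stock lattice S(k, i) with i counting down-moves:
  k=0: S(0,0) = 26.3200
  k=1: S(1,0) = 32.5397; S(1,1) = 21.2891
  k=2: S(2,0) = 40.2292; S(2,1) = 26.3200; S(2,2) = 17.2199
  k=3: S(3,0) = 49.7358; S(3,1) = 32.5397; S(3,2) = 21.2891; S(3,3) = 13.9284
  k=4: S(4,0) = 61.4889; S(4,1) = 40.2292; S(4,2) = 26.3200; S(4,3) = 17.2199; S(4,4) = 11.2661
Terminal payoffs V(N, i) = max(K - S_T, 0):
  V(4,0) = 0.000000; V(4,1) = 0.000000; V(4,2) = 1.800000; V(4,3) = 10.900111; V(4,4) = 16.853869
Backward induction: V(k, i) = exp(-r*dt) * [p * V(k+1, i) + (1-p) * V(k+1, i+1)]; then take max(V_cont, immediate exercise) for American.
  V(3,0) = exp(-r*dt) * [p*0.000000 + (1-p)*0.000000] = 0.000000; exercise = 0.000000; V(3,0) = max -> 0.000000
  V(3,1) = exp(-r*dt) * [p*0.000000 + (1-p)*1.800000] = 0.982104; exercise = 0.000000; V(3,1) = max -> 0.982104
  V(3,2) = exp(-r*dt) * [p*1.800000 + (1-p)*10.900111] = 6.760648; exercise = 6.830860; V(3,2) = max -> 6.830860
  V(3,3) = exp(-r*dt) * [p*10.900111 + (1-p)*16.853869] = 14.121345; exercise = 14.191557; V(3,3) = max -> 14.191557
  V(2,0) = exp(-r*dt) * [p*0.000000 + (1-p)*0.982104] = 0.535849; exercise = 0.000000; V(2,0) = max -> 0.535849
  V(2,1) = exp(-r*dt) * [p*0.982104 + (1-p)*6.830860] = 4.170811; exercise = 1.800000; V(2,1) = max -> 4.170811
  V(2,2) = exp(-r*dt) * [p*6.830860 + (1-p)*14.191557] = 10.829899; exercise = 10.900111; V(2,2) = max -> 10.900111
  V(1,0) = exp(-r*dt) * [p*0.535849 + (1-p)*4.170811] = 2.517795; exercise = 0.000000; V(1,0) = max -> 2.517795
  V(1,1) = exp(-r*dt) * [p*4.170811 + (1-p)*10.900111] = 7.831993; exercise = 6.830860; V(1,1) = max -> 7.831993
  V(0,0) = exp(-r*dt) * [p*2.517795 + (1-p)*7.831993] = 5.411006; exercise = 1.800000; V(0,0) = max -> 5.411006

Answer: Price = V(0,0) = 5.4110


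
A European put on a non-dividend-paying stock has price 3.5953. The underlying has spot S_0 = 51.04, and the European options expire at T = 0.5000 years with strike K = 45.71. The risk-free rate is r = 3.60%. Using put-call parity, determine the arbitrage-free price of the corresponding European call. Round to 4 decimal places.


Put-call parity: C - P = S_0 * exp(-qT) - K * exp(-rT).
S_0 * exp(-qT) = 51.0400 * 1.00000000 = 51.04000000
K * exp(-rT) = 45.7100 * 0.98216103 = 44.89458079
C = P + S*exp(-qT) - K*exp(-rT)
C = 3.5953 + 51.04000000 - 44.89458079 = 9.7407

Answer: Call price = 9.7407


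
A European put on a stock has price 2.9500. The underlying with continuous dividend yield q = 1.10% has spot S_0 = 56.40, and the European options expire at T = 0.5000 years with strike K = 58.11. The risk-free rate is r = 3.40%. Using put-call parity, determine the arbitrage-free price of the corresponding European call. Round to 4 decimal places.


Answer: Call price = 1.9102

Derivation:
Put-call parity: C - P = S_0 * exp(-qT) - K * exp(-rT).
S_0 * exp(-qT) = 56.4000 * 0.99451510 = 56.09065149
K * exp(-rT) = 58.1100 * 0.98314368 = 57.13047951
C = P + S*exp(-qT) - K*exp(-rT)
C = 2.9500 + 56.09065149 - 57.13047951 = 1.9102


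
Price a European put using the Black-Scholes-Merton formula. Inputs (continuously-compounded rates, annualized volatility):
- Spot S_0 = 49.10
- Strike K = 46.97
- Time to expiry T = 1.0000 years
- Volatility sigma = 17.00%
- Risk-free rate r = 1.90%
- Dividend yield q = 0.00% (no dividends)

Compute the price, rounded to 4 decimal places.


Answer: Price = 1.9375

Derivation:
d1 = (ln(S/K) + (r - q + 0.5*sigma^2) * T) / (sigma * sqrt(T)) = 0.45764668
d2 = d1 - sigma * sqrt(T) = 0.28764668
exp(-rT) = 0.98117936; exp(-qT) = 1.00000000
P = K * exp(-rT) * N(-d2) - S_0 * exp(-qT) * N(-d1)
N(-d1) = 0.32360315; N(-d2) = 0.38680861
P = 46.9700 * 0.98117936 * 0.38680861 - 49.1000 * 1.00000000 * 0.32360315 = 1.9375


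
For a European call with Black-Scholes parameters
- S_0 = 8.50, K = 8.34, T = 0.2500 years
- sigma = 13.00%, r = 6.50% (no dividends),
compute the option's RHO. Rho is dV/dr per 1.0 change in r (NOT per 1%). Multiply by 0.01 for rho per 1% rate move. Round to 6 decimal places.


Answer: Rho = 1.425559

Derivation:
d1 = 0.5748530327; d2 = 0.5098530327
phi(d1) = 0.3381835317; exp(-qT) = 1.0000000000; exp(-rT) = 0.9838813190
N(d2) = 0.6949227857
Rho = K*T*exp(-rT)*N(d2) = 8.3400 * 0.2500 * 0.9838813190 * 0.6949227857 = 1.425559


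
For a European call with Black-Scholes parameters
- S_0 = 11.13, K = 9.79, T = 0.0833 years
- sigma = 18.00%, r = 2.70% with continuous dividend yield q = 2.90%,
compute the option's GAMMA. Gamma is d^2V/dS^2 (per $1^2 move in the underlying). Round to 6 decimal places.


d1 = 2.4920644949; d2 = 2.4401133641
phi(d1) = 0.0178789496; exp(-qT) = 0.9975872155; exp(-rT) = 0.9977534273
Gamma = exp(-qT) * phi(d1) / (S * sigma * sqrt(T)) = 0.9975872155 * 0.0178789496 / (11.1300 * 0.1800 * 0.2886173938) = 0.030846

Answer: Gamma = 0.030846


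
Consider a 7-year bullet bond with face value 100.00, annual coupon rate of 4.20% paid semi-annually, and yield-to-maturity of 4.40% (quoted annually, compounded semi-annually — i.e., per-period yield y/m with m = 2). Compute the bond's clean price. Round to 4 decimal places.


Answer: Price = 98.8062

Derivation:
Coupon per period c = face * coupon_rate / m = 2.100000
Periods per year m = 2; per-period yield y/m = 0.022000
Number of cashflows N = 14
Cashflows (t years, CF_t, discount factor 1/(1+y/m)^(m*t), PV):
  t = 0.5000: CF_t = 2.100000, DF = 0.978474, PV = 2.054795
  t = 1.0000: CF_t = 2.100000, DF = 0.957411, PV = 2.010562
  t = 1.5000: CF_t = 2.100000, DF = 0.936801, PV = 1.967282
  t = 2.0000: CF_t = 2.100000, DF = 0.916635, PV = 1.924933
  t = 2.5000: CF_t = 2.100000, DF = 0.896903, PV = 1.883496
  t = 3.0000: CF_t = 2.100000, DF = 0.877596, PV = 1.842952
  t = 3.5000: CF_t = 2.100000, DF = 0.858704, PV = 1.803279
  t = 4.0000: CF_t = 2.100000, DF = 0.840220, PV = 1.764461
  t = 4.5000: CF_t = 2.100000, DF = 0.822133, PV = 1.726479
  t = 5.0000: CF_t = 2.100000, DF = 0.804435, PV = 1.689314
  t = 5.5000: CF_t = 2.100000, DF = 0.787119, PV = 1.652949
  t = 6.0000: CF_t = 2.100000, DF = 0.770175, PV = 1.617367
  t = 6.5000: CF_t = 2.100000, DF = 0.753596, PV = 1.582551
  t = 7.0000: CF_t = 102.100000, DF = 0.737373, PV = 75.285823
Price P = sum_t PV_t = 98.806243


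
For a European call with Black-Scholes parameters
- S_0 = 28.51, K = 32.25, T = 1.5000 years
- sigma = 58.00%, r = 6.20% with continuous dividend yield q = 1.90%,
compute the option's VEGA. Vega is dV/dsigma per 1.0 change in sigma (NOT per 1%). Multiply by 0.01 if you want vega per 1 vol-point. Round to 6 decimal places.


Answer: Vega = 13.045378

Derivation:
d1 = 0.2724520417; d2 = -0.4378999837
phi(d1) = 0.3844069236; exp(-qT) = 0.9719022941; exp(-rT) = 0.9111935003
Vega = S * exp(-qT) * phi(d1) * sqrt(T) = 28.5100 * 0.9719022941 * 0.3844069236 * 1.2247448714 = 13.045378


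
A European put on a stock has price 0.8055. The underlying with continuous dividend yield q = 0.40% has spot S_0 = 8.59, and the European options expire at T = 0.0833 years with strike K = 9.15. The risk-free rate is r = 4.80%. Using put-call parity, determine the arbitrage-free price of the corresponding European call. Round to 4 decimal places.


Answer: Call price = 0.2792

Derivation:
Put-call parity: C - P = S_0 * exp(-qT) - K * exp(-rT).
S_0 * exp(-qT) = 8.5900 * 0.99966686 = 8.58713829
K * exp(-rT) = 9.1500 * 0.99600958 = 9.11348768
C = P + S*exp(-qT) - K*exp(-rT)
C = 0.8055 + 8.58713829 - 9.11348768 = 0.2792
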